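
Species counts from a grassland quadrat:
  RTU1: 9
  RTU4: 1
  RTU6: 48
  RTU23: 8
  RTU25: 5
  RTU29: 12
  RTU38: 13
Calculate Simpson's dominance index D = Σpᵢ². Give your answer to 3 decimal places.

Total N = 9+1+48+8+5+12+13 = 96, so the proportions are 0.09375, 0.01042, 0.5, 0.08333, 0.05208, 0.125, 0.13542 (working shown to 5 dp, full precision carried).
D = 0.09375² + 0.01042² + 0.5² + 0.08333² + 0.05208² + 0.125² + 0.13542² = 0.00879 + 0.00011 + 0.25000 + 0.00694 + 0.00271 + 0.01562 + 0.01834 = 0.30252.
To 3 decimal places, D = 0.303.

0.303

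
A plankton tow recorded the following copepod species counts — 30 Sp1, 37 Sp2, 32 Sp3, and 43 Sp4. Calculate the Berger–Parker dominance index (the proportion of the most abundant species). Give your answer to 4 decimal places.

0.3028

Total N = 30+37+32+43 = 142, so the proportions are 0.211268, 0.260563, 0.225352, 0.302817 (working shown to 6 dp, full precision carried).
The largest proportion is 0.302817, i.e. d = 0.3028 to 4 decimal places.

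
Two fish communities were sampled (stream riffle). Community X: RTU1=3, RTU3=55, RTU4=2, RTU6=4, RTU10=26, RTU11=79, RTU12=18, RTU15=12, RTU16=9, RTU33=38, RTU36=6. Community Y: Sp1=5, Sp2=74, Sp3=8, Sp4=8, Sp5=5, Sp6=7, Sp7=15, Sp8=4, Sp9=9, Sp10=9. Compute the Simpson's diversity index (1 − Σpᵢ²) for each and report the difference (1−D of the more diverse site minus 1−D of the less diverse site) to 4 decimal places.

Community X: N=252, proportions 0.01190476, 0.21825397, 0.00793651, 0.01587302, 0.1031746, 0.31349206, 0.07142857, 0.04761905, 0.03571429, 0.15079365, 0.02380952, giving 1−D = 0.81103553 (working shown to 8 dp, full precision carried).
Community Y: N=144, proportions 0.03472222, 0.51388889, 0.05555556, 0.05555556, 0.03472222, 0.04861111, 0.10416667, 0.02777778, 0.0625, 0.0625, giving 1−D = 0.70553627.
Difference = |0.81103553 − 0.70553627| = 0.10549926, i.e. 0.1055 to 4 decimal places.

0.1055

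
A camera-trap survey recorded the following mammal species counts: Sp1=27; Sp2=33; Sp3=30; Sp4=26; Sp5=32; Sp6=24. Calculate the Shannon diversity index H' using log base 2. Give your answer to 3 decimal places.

Total N = 27+33+30+26+32+24 = 172, so the proportions are 0.15698, 0.19186, 0.17442, 0.15116, 0.18605, 0.13953 (working shown to 5 dp, full precision carried).
Each pᵢ log₂ pᵢ term: 0.15698×(-2.67138)=-0.41934, 0.19186×(-2.38187)=-0.45699, 0.17442×(-2.51937)=-0.43943, 0.15116×(-2.72583)=-0.41204, 0.18605×(-2.42626)=-0.45140, 0.13953×(-2.84130)=-0.39646.
Sum = -2.57566, so H' = 2.576.

2.576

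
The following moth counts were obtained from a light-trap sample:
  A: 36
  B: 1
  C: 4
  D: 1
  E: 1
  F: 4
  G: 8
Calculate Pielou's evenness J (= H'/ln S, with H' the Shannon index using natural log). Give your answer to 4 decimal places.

Total N = 36+1+4+1+1+4+8 = 55, so the proportions are 0.654545, 0.018182, 0.072727, 0.018182, 0.018182, 0.072727, 0.145455 (working shown to 6 dp, full precision carried).
H' = −Σ pᵢ ln pᵢ = −((-0.277406) + (-0.072861) + (-0.190621) + (-0.072861) + (-0.072861) + (-0.190621) + (-0.280421)) = 1.157650.
With S = 7 species, ln S = 1.945910, so J = 1.157650/1.945910 = 0.594914, i.e. 0.5949 to 4 decimal places.

0.5949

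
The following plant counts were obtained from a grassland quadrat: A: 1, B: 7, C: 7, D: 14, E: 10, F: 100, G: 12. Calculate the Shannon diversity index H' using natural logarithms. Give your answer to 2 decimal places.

Total N = 1+7+7+14+10+100+12 = 151, so the proportions are 0.0066, 0.0464, 0.0464, 0.0927, 0.0662, 0.6623, 0.0795 (working shown to 4 dp, full precision carried).
Each pᵢ ln pᵢ term: 0.0066×(-5.0173)=-0.0332, 0.0464×(-3.0714)=-0.1424, 0.0464×(-3.0714)=-0.1424, 0.0927×(-2.3782)=-0.2205, 0.0662×(-2.7147)=-0.1798, 0.6623×(-0.4121)=-0.2729, 0.0795×(-2.5324)=-0.2012.
Sum = -1.1924, so H' = 1.19.

1.19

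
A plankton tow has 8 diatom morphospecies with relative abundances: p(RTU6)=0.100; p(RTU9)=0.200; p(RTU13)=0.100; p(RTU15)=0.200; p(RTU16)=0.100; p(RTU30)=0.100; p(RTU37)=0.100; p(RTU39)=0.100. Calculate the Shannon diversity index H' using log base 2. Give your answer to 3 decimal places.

Each pᵢ log₂ pᵢ term (working shown to 5 dp, full precision carried): 0.1×(-3.32193)=-0.33219, 0.2×(-2.32193)=-0.46439, 0.1×(-3.32193)=-0.33219, 0.2×(-2.32193)=-0.46439, 0.1×(-3.32193)=-0.33219, 0.1×(-3.32193)=-0.33219, 0.1×(-3.32193)=-0.33219, 0.1×(-3.32193)=-0.33219.
Sum = -2.92193, so H' = 2.922.

2.922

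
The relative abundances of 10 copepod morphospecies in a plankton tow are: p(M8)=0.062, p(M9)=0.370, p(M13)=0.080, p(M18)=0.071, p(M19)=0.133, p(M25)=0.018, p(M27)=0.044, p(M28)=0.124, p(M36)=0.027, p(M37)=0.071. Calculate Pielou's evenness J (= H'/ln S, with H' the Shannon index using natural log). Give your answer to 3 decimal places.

0.848

H' = −Σ pᵢ ln pᵢ = −((-0.17240) + (-0.36787) + (-0.20206) + (-0.18780) + (-0.26832) + (-0.07231) + (-0.13744) + (-0.25885) + (-0.09752) + (-0.18780)) = 1.95236 (working shown to 5 dp, full precision carried).
With S = 10 species, ln S = 2.30259, so J = 1.95236/2.30259 = 0.84790, i.e. 0.848 to 3 decimal places.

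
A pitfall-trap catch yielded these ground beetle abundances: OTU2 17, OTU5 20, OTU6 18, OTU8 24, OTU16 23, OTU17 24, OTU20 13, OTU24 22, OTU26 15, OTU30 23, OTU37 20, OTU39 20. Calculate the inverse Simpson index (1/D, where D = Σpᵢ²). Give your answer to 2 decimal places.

Total N = 17+20+18+24+23+24+13+22+15+23+20+20 = 239, so the proportions are 0.07112971, 0.08368201, 0.07531381, 0.10041841, 0.09623431, 0.10041841, 0.05439331, 0.09205021, 0.06276151, 0.09623431, 0.08368201, 0.08368201 (working shown to 8 dp, full precision carried).
D = 0.07112971² + 0.08368201² + 0.07531381² + 0.10041841² + 0.09623431² + 0.10041841² + 0.05439331² + 0.09205021² + 0.06276151² + 0.09623431² + 0.08368201² + 0.08368201² = 0.00505944 + 0.00700268 + 0.00567217 + 0.01008386 + 0.00926104 + 0.01008386 + 0.00295863 + 0.00847324 + 0.00393901 + 0.00926104 + 0.00700268 + 0.00700268 = 0.08580032.
So 1/D = 11.65497, i.e. 11.65 to 2 decimal places.

11.65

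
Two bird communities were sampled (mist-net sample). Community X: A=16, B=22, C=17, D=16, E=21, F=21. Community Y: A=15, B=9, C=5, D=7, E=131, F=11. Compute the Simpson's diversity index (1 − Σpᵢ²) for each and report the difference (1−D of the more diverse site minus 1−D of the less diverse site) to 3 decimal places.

0.388

Community X: N=113, proportions 0.14159, 0.19469, 0.15044, 0.14159, 0.18584, 0.18584, giving 1−D = 0.83029 (working shown to 5 dp, full precision carried).
Community Y: N=178, proportions 0.08427, 0.05056, 0.02809, 0.03933, 0.73596, 0.0618, giving 1−D = 0.44256.
Difference = |0.83029 − 0.44256| = 0.38773, i.e. 0.388 to 3 decimal places.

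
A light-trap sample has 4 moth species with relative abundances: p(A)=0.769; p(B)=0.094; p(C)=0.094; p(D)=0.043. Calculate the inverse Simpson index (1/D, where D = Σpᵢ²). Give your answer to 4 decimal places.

D = 0.769² + 0.094² + 0.094² + 0.043² = 0.5913610 + 0.0088360 + 0.0088360 + 0.0018490 = 0.6108820 (working shown to 7 dp, full precision carried).
So 1/D = 1.636977, i.e. 1.6370 to 4 decimal places.

1.6370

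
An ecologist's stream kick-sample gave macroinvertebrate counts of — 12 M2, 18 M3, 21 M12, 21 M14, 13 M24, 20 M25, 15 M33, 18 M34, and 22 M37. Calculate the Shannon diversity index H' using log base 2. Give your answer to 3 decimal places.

Total N = 12+18+21+21+13+20+15+18+22 = 160, so the proportions are 0.075, 0.1125, 0.13125, 0.13125, 0.08125, 0.125, 0.09375, 0.1125, 0.1375 (working shown to 5 dp, full precision carried).
Each pᵢ log₂ pᵢ term: 0.075×(-3.73697)=-0.28027, 0.1125×(-3.15200)=-0.35460, 0.13125×(-2.92961)=-0.38451, 0.13125×(-2.92961)=-0.38451, 0.08125×(-3.62149)=-0.29425, 0.125×(-3.00000)=-0.37500, 0.09375×(-3.41504)=-0.32016, 0.1125×(-3.15200)=-0.35460, 0.1375×(-2.86250)=-0.39359.
Sum = -3.14149, so H' = 3.141.

3.141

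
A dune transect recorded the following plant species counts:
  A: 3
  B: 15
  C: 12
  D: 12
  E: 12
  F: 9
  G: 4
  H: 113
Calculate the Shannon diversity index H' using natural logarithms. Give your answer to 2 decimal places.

1.34

Total N = 3+15+12+12+12+9+4+113 = 180, so the proportions are 0.0167, 0.0833, 0.0667, 0.0667, 0.0667, 0.05, 0.0222, 0.6278 (working shown to 4 dp, full precision carried).
Each pᵢ ln pᵢ term: 0.0167×(-4.0943)=-0.0682, 0.0833×(-2.4849)=-0.2071, 0.0667×(-2.7081)=-0.1805, 0.0667×(-2.7081)=-0.1805, 0.0667×(-2.7081)=-0.1805, 0.05×(-2.9957)=-0.1498, 0.0222×(-3.8067)=-0.0846, 0.6278×(-0.4656)=-0.2923.
Sum = -1.3436, so H' = 1.34.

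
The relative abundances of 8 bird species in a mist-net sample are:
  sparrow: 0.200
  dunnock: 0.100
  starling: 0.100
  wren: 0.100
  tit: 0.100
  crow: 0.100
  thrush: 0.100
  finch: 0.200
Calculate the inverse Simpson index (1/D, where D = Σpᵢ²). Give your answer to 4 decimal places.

D = 0.2² + 0.1² + 0.1² + 0.1² + 0.1² + 0.1² + 0.1² + 0.2² = 0.04000000 + 0.01000000 + 0.01000000 + 0.01000000 + 0.01000000 + 0.01000000 + 0.01000000 + 0.04000000 = 0.14000000 (working shown to 8 dp, full precision carried).
So 1/D = 7.142857, i.e. 7.1429 to 4 decimal places.

7.1429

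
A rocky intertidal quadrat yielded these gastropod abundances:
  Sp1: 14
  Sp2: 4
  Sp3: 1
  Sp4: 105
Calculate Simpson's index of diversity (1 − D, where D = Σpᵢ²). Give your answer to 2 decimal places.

0.27

Total N = 14+4+1+105 = 124, so the proportions are 0.1129, 0.0323, 0.0081, 0.8468 (working shown to 4 dp, full precision carried).
D = 0.1129² + 0.0323² + 0.0081² + 0.8468² = 0.0127 + 0.0010 + 0.0001 + 0.7170 = 0.7309.
So 1 − D = 0.2691, i.e. 0.27 to 2 decimal places.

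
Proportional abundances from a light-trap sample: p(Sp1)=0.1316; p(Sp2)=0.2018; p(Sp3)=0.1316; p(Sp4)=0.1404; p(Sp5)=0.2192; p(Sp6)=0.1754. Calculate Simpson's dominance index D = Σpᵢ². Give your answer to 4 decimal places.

D = 0.1316² + 0.2018² + 0.1316² + 0.1404² + 0.2192² + 0.1754² = 0.017319 + 0.040723 + 0.017319 + 0.019712 + 0.048049 + 0.030765 = 0.173886 (working shown to 6 dp, full precision carried).
To 4 decimal places, D = 0.1739.

0.1739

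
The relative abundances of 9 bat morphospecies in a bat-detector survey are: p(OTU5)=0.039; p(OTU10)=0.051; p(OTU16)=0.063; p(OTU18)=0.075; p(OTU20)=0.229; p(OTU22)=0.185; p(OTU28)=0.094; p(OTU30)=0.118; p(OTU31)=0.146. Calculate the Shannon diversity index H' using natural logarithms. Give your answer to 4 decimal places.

Each pᵢ ln pᵢ term (working shown to 6 dp, full precision carried): 0.039×(-3.244194)=-0.126524, 0.051×(-2.975930)=-0.151772, 0.063×(-2.764621)=-0.174171, 0.075×(-2.590267)=-0.194270, 0.229×(-1.474033)=-0.337554, 0.185×(-1.687399)=-0.312169, 0.094×(-2.364460)=-0.222259, 0.118×(-2.137071)=-0.252174, 0.146×(-1.924149)=-0.280926.
Sum = -2.051819, so H' = 2.0518.

2.0518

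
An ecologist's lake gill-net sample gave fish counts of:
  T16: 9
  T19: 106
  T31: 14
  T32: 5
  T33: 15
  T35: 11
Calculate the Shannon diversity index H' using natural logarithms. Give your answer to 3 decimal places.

1.162

Total N = 9+106+14+5+15+11 = 160, so the proportions are 0.05625, 0.6625, 0.0875, 0.03125, 0.09375, 0.06875 (working shown to 5 dp, full precision carried).
Each pᵢ ln pᵢ term: 0.05625×(-2.87795)=-0.16188, 0.6625×(-0.41173)=-0.27277, 0.0875×(-2.43612)=-0.21316, 0.03125×(-3.46574)=-0.10830, 0.09375×(-2.36712)=-0.22192, 0.06875×(-2.67728)=-0.18406.
Sum = -1.16210, so H' = 1.162.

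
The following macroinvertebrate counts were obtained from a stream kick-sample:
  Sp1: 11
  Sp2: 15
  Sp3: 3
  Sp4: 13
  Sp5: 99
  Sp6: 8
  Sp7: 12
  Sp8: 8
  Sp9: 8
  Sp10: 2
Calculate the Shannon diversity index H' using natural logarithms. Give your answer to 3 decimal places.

1.614

Total N = 11+15+3+13+99+8+12+8+8+2 = 179, so the proportions are 0.06145, 0.0838, 0.01676, 0.07263, 0.55307, 0.04469, 0.06704, 0.04469, 0.04469, 0.01117 (working shown to 5 dp, full precision carried).
Each pᵢ ln pᵢ term: 0.06145×(-2.78949)=-0.17142, 0.0838×(-2.47934)=-0.20777, 0.01676×(-4.08877)=-0.06853, 0.07263×(-2.62244)=-0.19046, 0.55307×(-0.59227)=-0.32757, 0.04469×(-3.10794)=-0.13890, 0.06704×(-2.70248)=-0.18117, 0.04469×(-3.10794)=-0.13890, 0.04469×(-3.10794)=-0.13890, 0.01117×(-4.49424)=-0.05021.
Sum = -1.61383, so H' = 1.614.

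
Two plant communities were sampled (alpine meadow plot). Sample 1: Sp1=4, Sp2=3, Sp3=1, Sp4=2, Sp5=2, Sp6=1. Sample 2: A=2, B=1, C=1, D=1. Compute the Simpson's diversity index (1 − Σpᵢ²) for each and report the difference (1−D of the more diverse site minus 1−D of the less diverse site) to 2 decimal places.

Sample 1: N=13, proportions 0.3077, 0.2308, 0.0769, 0.1538, 0.1538, 0.0769, giving 1−D = 0.7929 (working shown to 4 dp, full precision carried).
Sample 2: N=5, proportions 0.4, 0.2, 0.2, 0.2, giving 1−D = 0.7200.
Difference = |0.7929 − 0.7200| = 0.0729, i.e. 0.07 to 2 decimal places.

0.07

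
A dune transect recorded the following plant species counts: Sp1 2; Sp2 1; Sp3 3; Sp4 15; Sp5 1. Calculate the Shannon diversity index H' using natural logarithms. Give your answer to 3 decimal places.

Total N = 2+1+3+15+1 = 22, so the proportions are 0.09091, 0.04545, 0.13636, 0.68182, 0.04545 (working shown to 5 dp, full precision carried).
Each pᵢ ln pᵢ term: 0.09091×(-2.39790)=-0.21799, 0.04545×(-3.09104)=-0.14050, 0.13636×(-1.99243)=-0.27170, 0.68182×(-0.38299)=-0.26113, 0.04545×(-3.09104)=-0.14050.
Sum = -1.03182, so H' = 1.032.

1.032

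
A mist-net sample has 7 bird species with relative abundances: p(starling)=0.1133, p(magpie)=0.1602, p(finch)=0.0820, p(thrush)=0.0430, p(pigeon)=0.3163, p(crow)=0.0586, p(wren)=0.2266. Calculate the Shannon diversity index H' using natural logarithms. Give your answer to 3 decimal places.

1.747

Each pᵢ ln pᵢ term (working shown to 5 dp, full precision carried): 0.1133×(-2.17772)=-0.24674, 0.1602×(-1.83133)=-0.29338, 0.082×(-2.50104)=-0.20508, 0.043×(-3.14656)=-0.13530, 0.3163×(-1.15106)=-0.36408, 0.0586×(-2.83702)=-0.16625, 0.2266×(-1.48457)=-0.33640.
Sum = -1.74724, so H' = 1.747.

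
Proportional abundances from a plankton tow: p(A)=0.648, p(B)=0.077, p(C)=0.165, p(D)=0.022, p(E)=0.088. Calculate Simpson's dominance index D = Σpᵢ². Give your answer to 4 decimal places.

D = 0.648² + 0.077² + 0.165² + 0.022² + 0.088² = 0.419904 + 0.005929 + 0.027225 + 0.000484 + 0.007744 = 0.461286 (working shown to 6 dp, full precision carried).
To 4 decimal places, D = 0.4613.

0.4613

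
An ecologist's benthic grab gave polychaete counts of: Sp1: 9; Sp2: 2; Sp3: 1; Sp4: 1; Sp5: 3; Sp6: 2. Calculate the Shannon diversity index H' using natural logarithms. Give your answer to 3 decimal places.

1.455

Total N = 9+2+1+1+3+2 = 18, so the proportions are 0.5, 0.11111, 0.05556, 0.05556, 0.16667, 0.11111 (working shown to 5 dp, full precision carried).
Each pᵢ ln pᵢ term: 0.5×(-0.69315)=-0.34657, 0.11111×(-2.19722)=-0.24414, 0.05556×(-2.89037)=-0.16058, 0.05556×(-2.89037)=-0.16058, 0.16667×(-1.79176)=-0.29863, 0.11111×(-2.19722)=-0.24414.
Sum = -1.45462, so H' = 1.455.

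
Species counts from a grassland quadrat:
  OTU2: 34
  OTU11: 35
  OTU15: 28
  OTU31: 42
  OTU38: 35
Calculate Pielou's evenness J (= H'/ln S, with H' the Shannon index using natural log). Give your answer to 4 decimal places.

0.9949

Total N = 34+35+28+42+35 = 174, so the proportions are 0.195402, 0.201149, 0.16092, 0.241379, 0.201149 (working shown to 6 dp, full precision carried).
H' = −Σ pᵢ ln pᵢ = −((-0.319032) + (-0.322585) + (-0.293976) + (-0.343093) + (-0.322585)) = 1.601271.
With S = 5 species, ln S = 1.609438, so J = 1.601271/1.609438 = 0.994926, i.e. 0.9949 to 4 decimal places.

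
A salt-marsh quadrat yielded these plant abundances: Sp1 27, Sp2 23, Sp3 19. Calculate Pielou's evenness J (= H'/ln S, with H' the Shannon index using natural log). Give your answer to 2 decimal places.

0.99

Total N = 27+23+19 = 69, so the proportions are 0.3913, 0.3333, 0.2754 (working shown to 4 dp, full precision carried).
H' = −Σ pᵢ ln pᵢ = −((-0.3671) + (-0.3662) + (-0.3551)) = 1.0885.
With S = 3 species, ln S = 1.0986, so J = 1.0885/1.0986 = 0.9908, i.e. 0.99 to 2 decimal places.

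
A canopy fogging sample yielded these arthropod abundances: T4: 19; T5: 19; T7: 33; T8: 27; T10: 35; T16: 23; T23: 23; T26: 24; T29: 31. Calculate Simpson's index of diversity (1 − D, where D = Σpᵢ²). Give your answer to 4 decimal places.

0.8838

Total N = 19+19+33+27+35+23+23+24+31 = 234, so the proportions are 0.081197, 0.081197, 0.141026, 0.115385, 0.149573, 0.098291, 0.098291, 0.102564, 0.132479 (working shown to 6 dp, full precision carried).
D = 0.081197² + 0.081197² + 0.141026² + 0.115385² + 0.149573² + 0.098291² + 0.098291² + 0.102564² + 0.132479² = 0.006593 + 0.006593 + 0.019888 + 0.013314 + 0.022372 + 0.009661 + 0.009661 + 0.010519 + 0.017551 = 0.116152.
So 1 − D = 0.883848, i.e. 0.8838 to 4 decimal places.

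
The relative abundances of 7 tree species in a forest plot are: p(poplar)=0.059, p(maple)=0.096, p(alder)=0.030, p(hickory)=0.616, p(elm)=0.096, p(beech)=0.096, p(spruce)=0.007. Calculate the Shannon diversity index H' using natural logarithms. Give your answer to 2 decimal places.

1.28

Each pᵢ ln pᵢ term (working shown to 4 dp, full precision carried): 0.059×(-2.8302)=-0.1670, 0.096×(-2.3434)=-0.2250, 0.03×(-3.5066)=-0.1052, 0.616×(-0.4845)=-0.2985, 0.096×(-2.3434)=-0.2250, 0.096×(-2.3434)=-0.2250, 0.007×(-4.9618)=-0.0347.
Sum = -1.2803, so H' = 1.28.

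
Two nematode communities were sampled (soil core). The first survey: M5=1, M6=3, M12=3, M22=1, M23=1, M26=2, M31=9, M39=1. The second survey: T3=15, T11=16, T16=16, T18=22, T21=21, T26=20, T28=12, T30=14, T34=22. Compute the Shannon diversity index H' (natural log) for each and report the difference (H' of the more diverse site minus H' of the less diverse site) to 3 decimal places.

The first survey: N=21, proportions 0.04762, 0.14286, 0.14286, 0.04762, 0.04762, 0.09524, 0.42857, 0.04762, giving H' = 1.72295 (working shown to 5 dp, full precision carried).
The second survey: N=158, proportions 0.09494, 0.10127, 0.10127, 0.13924, 0.13291, 0.12658, 0.07595, 0.08861, 0.13924, giving H' = 2.17674.
Difference = |1.72295 − 2.17674| = 0.45379, i.e. 0.454 to 3 decimal places.

0.454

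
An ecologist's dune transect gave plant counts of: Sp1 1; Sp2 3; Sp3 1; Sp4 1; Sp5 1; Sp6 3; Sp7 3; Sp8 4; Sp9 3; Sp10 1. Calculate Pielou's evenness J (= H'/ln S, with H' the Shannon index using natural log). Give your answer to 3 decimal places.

Total N = 1+3+1+1+1+3+3+4+3+1 = 21, so the proportions are 0.04762, 0.14286, 0.04762, 0.04762, 0.04762, 0.14286, 0.14286, 0.19048, 0.14286, 0.04762 (working shown to 5 dp, full precision carried).
H' = −Σ pᵢ ln pᵢ = −((-0.14498) + (-0.27799) + (-0.14498) + (-0.14498) + (-0.14498) + (-0.27799) + (-0.27799) + (-0.31585) + (-0.27799) + (-0.14498)) = 2.15269.
With S = 10 species, ln S = 2.30259, so J = 2.15269/2.30259 = 0.93490, i.e. 0.935 to 3 decimal places.

0.935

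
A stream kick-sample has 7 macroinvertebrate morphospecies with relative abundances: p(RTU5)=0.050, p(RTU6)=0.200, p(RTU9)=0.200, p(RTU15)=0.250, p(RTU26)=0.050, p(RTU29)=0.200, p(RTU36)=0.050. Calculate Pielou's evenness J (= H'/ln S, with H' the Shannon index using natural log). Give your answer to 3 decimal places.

H' = −Σ pᵢ ln pᵢ = −((-0.14979) + (-0.32189) + (-0.32189) + (-0.34657) + (-0.14979) + (-0.32189) + (-0.14979)) = 1.76160 (working shown to 5 dp, full precision carried).
With S = 7 species, ln S = 1.94591, so J = 1.76160/1.94591 = 0.90528, i.e. 0.905 to 3 decimal places.

0.905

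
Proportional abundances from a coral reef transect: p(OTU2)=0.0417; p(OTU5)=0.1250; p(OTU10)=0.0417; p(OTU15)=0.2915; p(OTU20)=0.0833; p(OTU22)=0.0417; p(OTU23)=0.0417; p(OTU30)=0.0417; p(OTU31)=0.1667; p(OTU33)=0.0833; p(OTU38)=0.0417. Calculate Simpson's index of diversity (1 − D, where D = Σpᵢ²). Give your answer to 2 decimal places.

D = 0.0417² + 0.125² + 0.0417² + 0.2915² + 0.0833² + 0.0417² + 0.0417² + 0.0417² + 0.1667² + 0.0833² + 0.0417² = 0.0017 + 0.0156 + 0.0017 + 0.0850 + 0.0069 + 0.0017 + 0.0017 + 0.0017 + 0.0278 + 0.0069 + 0.0017 = 0.1527 (working shown to 4 dp, full precision carried).
So 1 − D = 0.8473, i.e. 0.85 to 2 decimal places.

0.85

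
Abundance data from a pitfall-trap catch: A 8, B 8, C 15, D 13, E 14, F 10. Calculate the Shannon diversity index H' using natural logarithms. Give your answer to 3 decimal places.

1.761

Total N = 8+8+15+13+14+10 = 68, so the proportions are 0.11765, 0.11765, 0.22059, 0.19118, 0.20588, 0.14706 (working shown to 5 dp, full precision carried).
Each pᵢ ln pᵢ term: 0.11765×(-2.14007)=-0.25177, 0.11765×(-2.14007)=-0.25177, 0.22059×(-1.51146)=-0.33341, 0.19118×(-1.65456)=-0.31631, 0.20588×(-1.58045)=-0.32539, 0.14706×(-1.91692)=-0.28190.
Sum = -1.76055, so H' = 1.761.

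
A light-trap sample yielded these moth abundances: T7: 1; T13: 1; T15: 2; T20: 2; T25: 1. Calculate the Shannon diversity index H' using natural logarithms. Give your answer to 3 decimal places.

Total N = 1+1+2+2+1 = 7, so the proportions are 0.14286, 0.14286, 0.28571, 0.28571, 0.14286 (working shown to 5 dp, full precision carried).
Each pᵢ ln pᵢ term: 0.14286×(-1.94591)=-0.27799, 0.14286×(-1.94591)=-0.27799, 0.28571×(-1.25276)=-0.35793, 0.28571×(-1.25276)=-0.35793, 0.14286×(-1.94591)=-0.27799.
Sum = -1.54983, so H' = 1.550.

1.550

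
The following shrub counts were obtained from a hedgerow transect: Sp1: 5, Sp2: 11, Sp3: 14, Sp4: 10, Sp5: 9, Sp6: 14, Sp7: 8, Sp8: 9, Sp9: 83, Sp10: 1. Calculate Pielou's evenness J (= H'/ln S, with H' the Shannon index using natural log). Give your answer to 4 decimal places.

0.7470

Total N = 5+11+14+10+9+14+8+9+83+1 = 164, so the proportions are 0.030488, 0.067073, 0.085366, 0.060976, 0.054878, 0.085366, 0.04878, 0.054878, 0.506098, 0.006098 (working shown to 6 dp, full precision carried).
H' = −Σ pᵢ ln pᵢ = −((-0.106416) + (-0.181230) + (-0.210069) + (-0.170566) + (-0.159291) + (-0.210069) + (-0.147338) + (-0.159291) + (-0.344666) + (-0.031097)) = 1.720032.
With S = 10 species, ln S = 2.302585, so J = 1.720032/2.302585 = 0.747000, i.e. 0.7470 to 4 decimal places.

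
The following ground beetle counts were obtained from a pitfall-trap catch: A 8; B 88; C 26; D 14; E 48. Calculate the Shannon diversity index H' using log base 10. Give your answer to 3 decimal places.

0.570

Total N = 8+88+26+14+48 = 184, so the proportions are 0.04348, 0.47826, 0.1413, 0.07609, 0.26087 (working shown to 5 dp, full precision carried).
Each pᵢ log₁₀ pᵢ term: 0.04348×(-1.36173)=-0.05921, 0.47826×(-0.32034)=-0.15320, 0.1413×(-0.84984)=-0.12009, 0.07609×(-1.11869)=-0.08512, 0.26087×(-0.58358)=-0.15224.
Sum = -0.56985, so H' = 0.570.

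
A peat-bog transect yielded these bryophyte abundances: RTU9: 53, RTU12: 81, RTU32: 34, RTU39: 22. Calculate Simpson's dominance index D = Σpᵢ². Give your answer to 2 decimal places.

Total N = 53+81+34+22 = 190, so the proportions are 0.27895, 0.42632, 0.17895, 0.11579 (working shown to 5 dp, full precision carried).
D = 0.27895² + 0.42632² + 0.17895² + 0.11579² = 0.07781 + 0.18175 + 0.03202 + 0.01341 = 0.30499.
To 2 decimal places, D = 0.30.

0.30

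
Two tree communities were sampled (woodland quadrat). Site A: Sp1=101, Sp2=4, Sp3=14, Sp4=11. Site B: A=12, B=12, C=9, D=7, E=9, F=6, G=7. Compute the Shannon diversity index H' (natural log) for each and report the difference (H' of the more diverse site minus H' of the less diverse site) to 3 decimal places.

Site A: N=130, proportions 0.77692, 0.03077, 0.10769, 0.08462, giving H' = 0.75218 (working shown to 5 dp, full precision carried).
Site B: N=62, proportions 0.19355, 0.19355, 0.14516, 0.1129, 0.14516, 0.09677, 0.1129, giving H' = 1.91454.
Difference = |0.75218 − 1.91454| = 1.16236, i.e. 1.162 to 3 decimal places.

1.162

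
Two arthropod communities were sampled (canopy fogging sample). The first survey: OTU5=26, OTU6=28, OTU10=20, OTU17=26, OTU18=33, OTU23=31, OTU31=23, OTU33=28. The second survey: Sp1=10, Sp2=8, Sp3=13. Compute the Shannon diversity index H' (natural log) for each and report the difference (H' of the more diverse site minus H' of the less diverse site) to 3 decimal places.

The first survey: N=215, proportions 0.12093, 0.130233, 0.093023, 0.12093, 0.153488, 0.144186, 0.106977, 0.130233, giving H' = 2.068806 (working shown to 6 dp, full precision carried).
The second survey: N=31, proportions 0.322581, 0.258065, 0.419355, giving H' = 1.078964.
Difference = |2.068806 − 1.078964| = 0.989842, i.e. 0.990 to 3 decimal places.

0.990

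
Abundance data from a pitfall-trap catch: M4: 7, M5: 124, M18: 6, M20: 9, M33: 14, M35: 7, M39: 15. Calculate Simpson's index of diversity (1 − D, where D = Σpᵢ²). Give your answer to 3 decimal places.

0.517

Total N = 7+124+6+9+14+7+15 = 182, so the proportions are 0.03846, 0.68132, 0.03297, 0.04945, 0.07692, 0.03846, 0.08242 (working shown to 5 dp, full precision carried).
D = 0.03846² + 0.68132² + 0.03297² + 0.04945² + 0.07692² + 0.03846² + 0.08242² = 0.00148 + 0.46420 + 0.00109 + 0.00245 + 0.00592 + 0.00148 + 0.00679 = 0.48340.
So 1 − D = 0.51660, i.e. 0.517 to 3 decimal places.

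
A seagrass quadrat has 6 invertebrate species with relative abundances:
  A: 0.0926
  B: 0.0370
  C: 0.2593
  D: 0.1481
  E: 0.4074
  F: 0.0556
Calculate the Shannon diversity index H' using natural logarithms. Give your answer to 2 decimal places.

1.50

Each pᵢ ln pᵢ term (working shown to 4 dp, full precision carried): 0.0926×(-2.3795)=-0.2203, 0.037×(-3.2968)=-0.1220, 0.2593×(-1.3498)=-0.3500, 0.1481×(-1.9099)=-0.2829, 0.4074×(-0.8980)=-0.3658, 0.0556×(-2.8896)=-0.1607.
Sum = -1.5017, so H' = 1.50.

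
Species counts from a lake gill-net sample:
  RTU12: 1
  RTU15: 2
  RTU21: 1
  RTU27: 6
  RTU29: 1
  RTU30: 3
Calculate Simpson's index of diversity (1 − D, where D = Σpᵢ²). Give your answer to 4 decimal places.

Total N = 1+2+1+6+1+3 = 14, so the proportions are 0.071429, 0.142857, 0.071429, 0.428571, 0.071429, 0.214286 (working shown to 6 dp, full precision carried).
D = 0.071429² + 0.142857² + 0.071429² + 0.428571² + 0.071429² + 0.214286² = 0.005102 + 0.020408 + 0.005102 + 0.183673 + 0.005102 + 0.045918 = 0.265306.
So 1 − D = 0.734694, i.e. 0.7347 to 4 decimal places.

0.7347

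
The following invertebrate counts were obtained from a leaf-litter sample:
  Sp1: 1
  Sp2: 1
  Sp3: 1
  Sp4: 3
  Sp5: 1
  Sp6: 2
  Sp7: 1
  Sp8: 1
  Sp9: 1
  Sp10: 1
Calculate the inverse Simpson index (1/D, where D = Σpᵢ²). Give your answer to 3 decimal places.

Total N = 1+1+1+3+1+2+1+1+1+1 = 13, so the proportions are 0.0769231, 0.0769231, 0.0769231, 0.2307692, 0.0769231, 0.1538462, 0.0769231, 0.0769231, 0.0769231, 0.0769231 (working shown to 7 dp, full precision carried).
D = 0.0769231² + 0.0769231² + 0.0769231² + 0.2307692² + 0.0769231² + 0.1538462² + 0.0769231² + 0.0769231² + 0.0769231² + 0.0769231² = 0.0059172 + 0.0059172 + 0.0059172 + 0.0532544 + 0.0059172 + 0.0236686 + 0.0059172 + 0.0059172 + 0.0059172 + 0.0059172 = 0.1242604.
So 1/D = 8.04762, i.e. 8.048 to 3 decimal places.

8.048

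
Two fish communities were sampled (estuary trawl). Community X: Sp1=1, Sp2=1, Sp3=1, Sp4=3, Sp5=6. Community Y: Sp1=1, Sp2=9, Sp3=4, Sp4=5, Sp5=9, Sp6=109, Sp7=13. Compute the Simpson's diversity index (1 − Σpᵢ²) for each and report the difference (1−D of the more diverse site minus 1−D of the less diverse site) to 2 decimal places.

0.21

Community X: N=12, proportions 0.0833, 0.0833, 0.0833, 0.25, 0.5, giving 1−D = 0.6667 (working shown to 4 dp, full precision carried).
Community Y: N=150, proportions 0.0067, 0.06, 0.0267, 0.0333, 0.06, 0.7267, 0.0867, giving 1−D = 0.4554.
Difference = |0.6667 − 0.4554| = 0.2113, i.e. 0.21 to 2 decimal places.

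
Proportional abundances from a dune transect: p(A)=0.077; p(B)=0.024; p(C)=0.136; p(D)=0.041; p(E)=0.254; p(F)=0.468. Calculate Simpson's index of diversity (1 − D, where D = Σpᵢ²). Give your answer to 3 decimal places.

0.690

D = 0.077² + 0.024² + 0.136² + 0.041² + 0.254² + 0.468² = 0.00593 + 0.00058 + 0.01850 + 0.00168 + 0.06452 + 0.21902 = 0.31022 (working shown to 5 dp, full precision carried).
So 1 − D = 0.68978, i.e. 0.690 to 3 decimal places.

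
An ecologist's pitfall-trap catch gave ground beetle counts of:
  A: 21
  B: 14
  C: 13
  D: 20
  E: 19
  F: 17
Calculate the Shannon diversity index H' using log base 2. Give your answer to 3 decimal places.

Total N = 21+14+13+20+19+17 = 104, so the proportions are 0.20192, 0.13462, 0.125, 0.19231, 0.18269, 0.16346 (working shown to 5 dp, full precision carried).
Each pᵢ log₂ pᵢ term: 0.20192×(-2.30812)=-0.46606, 0.13462×(-2.89308)=-0.38945, 0.125×(-3.00000)=-0.37500, 0.19231×(-2.37851)=-0.45741, 0.18269×(-2.45251)=-0.44806, 0.16346×(-2.61298)=-0.42712.
Sum = -2.56310, so H' = 2.563.

2.563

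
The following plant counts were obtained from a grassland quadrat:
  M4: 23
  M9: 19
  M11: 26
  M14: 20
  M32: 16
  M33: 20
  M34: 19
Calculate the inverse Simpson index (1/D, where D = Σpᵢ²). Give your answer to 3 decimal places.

6.855

Total N = 23+19+26+20+16+20+19 = 143, so the proportions are 0.1608392, 0.1328671, 0.1818182, 0.1398601, 0.1118881, 0.1398601, 0.1328671 (working shown to 7 dp, full precision carried).
D = 0.1608392² + 0.1328671² + 0.1818182² + 0.1398601² + 0.1118881² + 0.1398601² + 0.1328671² = 0.0258692 + 0.0176537 + 0.0330579 + 0.0195609 + 0.0125189 + 0.0195609 + 0.0176537 = 0.1458751.
So 1/D = 6.85518, i.e. 6.855 to 3 decimal places.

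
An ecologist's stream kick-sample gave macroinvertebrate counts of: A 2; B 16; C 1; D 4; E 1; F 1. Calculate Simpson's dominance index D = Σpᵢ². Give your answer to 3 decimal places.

Total N = 2+16+1+4+1+1 = 25, so the proportions are 0.08, 0.64, 0.04, 0.16, 0.04, 0.04 (working shown to 5 dp, full precision carried).
D = 0.08² + 0.64² + 0.04² + 0.16² + 0.04² + 0.04² = 0.00640 + 0.40960 + 0.00160 + 0.02560 + 0.00160 + 0.00160 = 0.44640.
To 3 decimal places, D = 0.446.

0.446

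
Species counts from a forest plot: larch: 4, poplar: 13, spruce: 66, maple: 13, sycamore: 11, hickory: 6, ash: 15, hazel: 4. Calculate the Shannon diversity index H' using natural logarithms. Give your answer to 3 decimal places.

1.610

Total N = 4+13+66+13+11+6+15+4 = 132, so the proportions are 0.0303, 0.09848, 0.5, 0.09848, 0.08333, 0.04545, 0.11364, 0.0303 (working shown to 5 dp, full precision carried).
Each pᵢ ln pᵢ term: 0.0303×(-3.49651)=-0.10595, 0.09848×(-2.31785)=-0.22827, 0.5×(-0.69315)=-0.34657, 0.09848×(-2.31785)=-0.22827, 0.08333×(-2.48491)=-0.20708, 0.04545×(-3.09104)=-0.14050, 0.11364×(-2.17475)=-0.24713, 0.0303×(-3.49651)=-0.10595.
Sum = -1.60974, so H' = 1.610.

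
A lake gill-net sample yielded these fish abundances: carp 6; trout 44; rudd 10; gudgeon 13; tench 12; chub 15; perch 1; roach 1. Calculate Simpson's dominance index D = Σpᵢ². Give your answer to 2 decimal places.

0.25

Total N = 6+44+10+13+12+15+1+1 = 102, so the proportions are 0.0588, 0.4314, 0.098, 0.1275, 0.1176, 0.1471, 0.0098, 0.0098 (working shown to 4 dp, full precision carried).
D = 0.0588² + 0.4314² + 0.098² + 0.1275² + 0.1176² + 0.1471² + 0.0098² + 0.0098² = 0.0035 + 0.1861 + 0.0096 + 0.0162 + 0.0138 + 0.0216 + 0.0001 + 0.0001 = 0.2511.
To 2 decimal places, D = 0.25.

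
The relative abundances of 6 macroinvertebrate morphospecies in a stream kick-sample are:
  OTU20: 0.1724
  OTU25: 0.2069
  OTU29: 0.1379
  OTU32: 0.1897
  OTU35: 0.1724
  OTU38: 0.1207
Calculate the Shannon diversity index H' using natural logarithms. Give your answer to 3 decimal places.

1.776

Each pᵢ ln pᵢ term (working shown to 5 dp, full precision carried): 0.1724×(-1.75794)=-0.30307, 0.2069×(-1.57552)=-0.32598, 0.1379×(-1.98123)=-0.27321, 0.1897×(-1.66231)=-0.31534, 0.1724×(-1.75794)=-0.30307, 0.1207×(-2.11445)=-0.25521.
Sum = -1.77588, so H' = 1.776.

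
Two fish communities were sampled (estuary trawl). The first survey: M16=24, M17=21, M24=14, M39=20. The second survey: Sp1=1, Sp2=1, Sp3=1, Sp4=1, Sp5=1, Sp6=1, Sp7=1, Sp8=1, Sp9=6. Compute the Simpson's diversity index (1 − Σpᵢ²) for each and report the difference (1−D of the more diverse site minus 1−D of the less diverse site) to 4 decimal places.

The first survey: N=79, proportions 0.303797, 0.265823, 0.177215, 0.253165, giving 1−D = 0.741548 (working shown to 6 dp, full precision carried).
The second survey: N=14, proportions 0.071429, 0.071429, 0.071429, 0.071429, 0.071429, 0.071429, 0.071429, 0.071429, 0.428571, giving 1−D = 0.775510.
Difference = |0.741548 − 0.775510| = 0.033962, i.e. 0.0340 to 4 decimal places.

0.0340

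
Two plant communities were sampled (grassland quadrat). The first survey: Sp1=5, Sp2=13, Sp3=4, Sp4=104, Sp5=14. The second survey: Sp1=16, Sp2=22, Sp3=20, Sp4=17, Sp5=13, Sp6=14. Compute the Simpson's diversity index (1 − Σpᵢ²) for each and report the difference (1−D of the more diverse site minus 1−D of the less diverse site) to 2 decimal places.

The first survey: N=140, proportions 0.03571, 0.09286, 0.02857, 0.74286, 0.1, giving 1−D = 0.42745 (working shown to 5 dp, full precision carried).
The second survey: N=102, proportions 0.15686, 0.21569, 0.19608, 0.16667, 0.12745, 0.13725, giving 1−D = 0.82757.
Difference = |0.42745 − 0.82757| = 0.40012, i.e. 0.40 to 2 decimal places.

0.40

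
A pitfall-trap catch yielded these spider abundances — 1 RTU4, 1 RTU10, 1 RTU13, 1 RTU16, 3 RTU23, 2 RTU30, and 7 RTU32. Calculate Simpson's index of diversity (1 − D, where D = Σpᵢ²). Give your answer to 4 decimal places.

Total N = 1+1+1+1+3+2+7 = 16, so the proportions are 0.0625, 0.0625, 0.0625, 0.0625, 0.1875, 0.125, 0.4375 (working shown to 6 dp, full precision carried).
D = 0.0625² + 0.0625² + 0.0625² + 0.0625² + 0.1875² + 0.125² + 0.4375² = 0.003906 + 0.003906 + 0.003906 + 0.003906 + 0.035156 + 0.015625 + 0.191406 = 0.257812.
So 1 − D = 0.742188, i.e. 0.7422 to 4 decimal places.

0.7422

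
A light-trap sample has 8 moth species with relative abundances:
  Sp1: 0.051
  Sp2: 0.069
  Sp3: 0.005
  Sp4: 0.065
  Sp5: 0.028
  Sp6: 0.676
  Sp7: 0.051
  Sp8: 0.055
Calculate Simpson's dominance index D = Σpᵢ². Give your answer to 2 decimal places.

0.47

D = 0.051² + 0.069² + 0.005² + 0.065² + 0.028² + 0.676² + 0.051² + 0.055² = 0.002601 + 0.004761 + 0.000025 + 0.004225 + 0.000784 + 0.456976 + 0.002601 + 0.003025 = 0.474998 (working shown to 6 dp, full precision carried).
To 2 decimal places, D = 0.47.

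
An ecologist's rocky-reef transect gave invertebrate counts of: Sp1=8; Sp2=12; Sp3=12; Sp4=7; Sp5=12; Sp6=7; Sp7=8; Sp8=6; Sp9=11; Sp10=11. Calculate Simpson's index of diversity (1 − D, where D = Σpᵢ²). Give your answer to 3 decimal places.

Total N = 8+12+12+7+12+7+8+6+11+11 = 94, so the proportions are 0.08511, 0.12766, 0.12766, 0.07447, 0.12766, 0.07447, 0.08511, 0.06383, 0.11702, 0.11702 (working shown to 5 dp, full precision carried).
D = 0.08511² + 0.12766² + 0.12766² + 0.07447² + 0.12766² + 0.07447² + 0.08511² + 0.06383² + 0.11702² + 0.11702² = 0.00724 + 0.01630 + 0.01630 + 0.00555 + 0.01630 + 0.00555 + 0.00724 + 0.00407 + 0.01369 + 0.01369 = 0.10593.
So 1 − D = 0.89407, i.e. 0.894 to 3 decimal places.

0.894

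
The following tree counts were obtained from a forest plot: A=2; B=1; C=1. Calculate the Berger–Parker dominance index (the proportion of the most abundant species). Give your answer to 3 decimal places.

Total N = 2+1+1 = 4, so the proportions are 0.5, 0.25, 0.25 (working shown to 5 dp, full precision carried).
The largest proportion is 0.5, i.e. d = 0.500 to 3 decimal places.

0.500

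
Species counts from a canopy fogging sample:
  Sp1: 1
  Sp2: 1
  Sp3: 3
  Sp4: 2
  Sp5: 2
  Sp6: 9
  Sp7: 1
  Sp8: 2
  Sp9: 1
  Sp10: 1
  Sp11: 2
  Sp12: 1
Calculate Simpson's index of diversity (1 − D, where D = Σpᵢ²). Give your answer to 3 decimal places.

Total N = 1+1+3+2+2+9+1+2+1+1+2+1 = 26, so the proportions are 0.03846, 0.03846, 0.11538, 0.07692, 0.07692, 0.34615, 0.03846, 0.07692, 0.03846, 0.03846, 0.07692, 0.03846 (working shown to 5 dp, full precision carried).
D = 0.03846² + 0.03846² + 0.11538² + 0.07692² + 0.07692² + 0.34615² + 0.03846² + 0.07692² + 0.03846² + 0.03846² + 0.07692² + 0.03846² = 0.00148 + 0.00148 + 0.01331 + 0.00592 + 0.00592 + 0.11982 + 0.00148 + 0.00592 + 0.00148 + 0.00148 + 0.00592 + 0.00148 = 0.16568.
So 1 − D = 0.83432, i.e. 0.834 to 3 decimal places.

0.834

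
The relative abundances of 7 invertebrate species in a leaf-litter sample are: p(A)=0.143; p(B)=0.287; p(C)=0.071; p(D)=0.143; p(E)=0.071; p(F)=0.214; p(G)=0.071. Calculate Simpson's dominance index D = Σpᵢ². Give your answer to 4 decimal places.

D = 0.143² + 0.287² + 0.071² + 0.143² + 0.071² + 0.214² + 0.071² = 0.020449 + 0.082369 + 0.005041 + 0.020449 + 0.005041 + 0.045796 + 0.005041 = 0.184186 (working shown to 6 dp, full precision carried).
To 4 decimal places, D = 0.1842.

0.1842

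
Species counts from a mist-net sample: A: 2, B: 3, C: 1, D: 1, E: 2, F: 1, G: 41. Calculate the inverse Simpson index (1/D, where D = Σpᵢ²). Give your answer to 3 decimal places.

Total N = 2+3+1+1+2+1+41 = 51, so the proportions are 0.039216, 0.058824, 0.019608, 0.019608, 0.039216, 0.019608, 0.803922 (working shown to 6 dp, full precision carried).
D = 0.039216² + 0.058824² + 0.019608² + 0.019608² + 0.039216² + 0.019608² + 0.803922² = 0.001538 + 0.003460 + 0.000384 + 0.000384 + 0.001538 + 0.000384 + 0.646290 = 0.653979.
So 1/D = 1.52910, i.e. 1.529 to 3 decimal places.

1.529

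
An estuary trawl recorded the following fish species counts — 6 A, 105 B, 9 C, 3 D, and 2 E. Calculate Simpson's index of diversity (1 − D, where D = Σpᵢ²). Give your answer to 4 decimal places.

Total N = 6+105+9+3+2 = 125, so the proportions are 0.048, 0.84, 0.072, 0.024, 0.016 (working shown to 6 dp, full precision carried).
D = 0.048² + 0.84² + 0.072² + 0.024² + 0.016² = 0.002304 + 0.705600 + 0.005184 + 0.000576 + 0.000256 = 0.713920.
So 1 − D = 0.286080, i.e. 0.2861 to 4 decimal places.

0.2861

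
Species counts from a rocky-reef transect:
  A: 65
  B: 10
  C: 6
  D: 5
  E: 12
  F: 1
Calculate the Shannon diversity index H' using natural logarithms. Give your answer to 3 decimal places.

Total N = 65+10+6+5+12+1 = 99, so the proportions are 0.65657, 0.10101, 0.06061, 0.05051, 0.12121, 0.0101 (working shown to 5 dp, full precision carried).
Each pᵢ ln pᵢ term: 0.65657×(-0.42073)=-0.27624, 0.10101×(-2.29253)=-0.23157, 0.06061×(-2.80336)=-0.16990, 0.05051×(-2.98568)=-0.15079, 0.12121×(-2.11021)=-0.25578, 0.0101×(-4.59512)=-0.04642.
Sum = -1.13070, so H' = 1.131.

1.131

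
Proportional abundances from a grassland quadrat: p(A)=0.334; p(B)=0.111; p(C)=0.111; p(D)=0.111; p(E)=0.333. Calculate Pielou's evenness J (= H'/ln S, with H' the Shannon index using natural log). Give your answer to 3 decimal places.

H' = −Σ pᵢ ln pᵢ = −((-0.36627) + (-0.24400) + (-0.24400) + (-0.24400) + (-0.36617)) = 1.46445 (working shown to 5 dp, full precision carried).
With S = 5 species, ln S = 1.60944, so J = 1.46445/1.60944 = 0.90991, i.e. 0.910 to 3 decimal places.

0.910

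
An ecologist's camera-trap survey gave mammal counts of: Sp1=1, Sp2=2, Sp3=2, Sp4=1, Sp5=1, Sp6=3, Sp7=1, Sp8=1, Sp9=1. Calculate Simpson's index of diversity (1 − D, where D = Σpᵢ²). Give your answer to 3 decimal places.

0.864

Total N = 1+2+2+1+1+3+1+1+1 = 13, so the proportions are 0.07692, 0.15385, 0.15385, 0.07692, 0.07692, 0.23077, 0.07692, 0.07692, 0.07692 (working shown to 5 dp, full precision carried).
D = 0.07692² + 0.15385² + 0.15385² + 0.07692² + 0.07692² + 0.23077² + 0.07692² + 0.07692² + 0.07692² = 0.00592 + 0.02367 + 0.02367 + 0.00592 + 0.00592 + 0.05325 + 0.00592 + 0.00592 + 0.00592 = 0.13609.
So 1 − D = 0.86391, i.e. 0.864 to 3 decimal places.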